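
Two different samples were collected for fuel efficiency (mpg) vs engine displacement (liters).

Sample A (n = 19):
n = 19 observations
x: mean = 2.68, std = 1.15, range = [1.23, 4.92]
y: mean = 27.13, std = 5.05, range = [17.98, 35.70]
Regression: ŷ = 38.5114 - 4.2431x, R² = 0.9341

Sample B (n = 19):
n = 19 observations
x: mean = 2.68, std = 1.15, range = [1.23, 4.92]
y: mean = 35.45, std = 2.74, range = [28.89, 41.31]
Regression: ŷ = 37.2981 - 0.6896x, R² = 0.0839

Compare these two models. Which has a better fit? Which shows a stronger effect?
Model A has the better fit (R² = 0.9341 vs 0.0839). Model A shows the stronger effect (|β₁| = 4.2431 vs 0.6896).

Model Comparison:

Goodness of fit (R²):
- Model A: R² = 0.9341 → 93.41% of variance in fuel efficiency explained
- Model B: R² = 0.0839 → 8.39% of variance in fuel efficiency explained
- 0.9341 > 0.0839 → Model A has the better fit

Effect size (slope magnitude):
- Model A: β₁ = -4.2431 → predicted fuel efficiency falls 4.2431 mpg per additional liter of engine displacement
- Model B: β₁ = -0.6896 → predicted fuel efficiency falls 0.6896 mpg per additional liter of engine displacement
- |-4.2431| > |-0.6896| → Model A shows the stronger marginal effect

Notes:
- The two samples could reflect different populations, time periods, or measurement quality.
- A steeper slope doesn't make a better model if the scatter around the line is large.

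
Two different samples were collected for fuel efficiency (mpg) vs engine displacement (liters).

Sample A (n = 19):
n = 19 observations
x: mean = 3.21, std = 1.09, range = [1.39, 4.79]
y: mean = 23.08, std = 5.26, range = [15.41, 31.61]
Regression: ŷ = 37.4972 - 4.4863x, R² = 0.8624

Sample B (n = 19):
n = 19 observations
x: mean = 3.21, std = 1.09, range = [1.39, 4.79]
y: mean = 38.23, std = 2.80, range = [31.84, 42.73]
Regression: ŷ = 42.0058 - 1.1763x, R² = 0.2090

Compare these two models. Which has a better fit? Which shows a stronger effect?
Model A has the better fit (R² = 0.8624 vs 0.2090). Model A shows the stronger effect (|β₁| = 4.4863 vs 1.1763).

Model Comparison:

Which explains more variance? (R²)
- Model A: R² = 0.8624 → 86.24% of variance in fuel efficiency explained
- Model B: R² = 0.2090 → 20.90% of variance in fuel efficiency explained
- 0.8624 > 0.2090 → Model A has the better fit

Strength of effect — compare |β₁|:
- Model A: β₁ = -4.4863 → predicted fuel efficiency falls 4.4863 mpg per additional liter of engine displacement
- Model B: β₁ = -1.1763 → predicted fuel efficiency falls 1.1763 mpg per additional liter of engine displacement
- |-4.4863| > |-1.1763| → Model A shows the stronger marginal effect

Notes:
- The two samples could reflect different populations, time periods, or measurement quality.
- A steeper slope doesn't make a better model if the scatter around the line is large.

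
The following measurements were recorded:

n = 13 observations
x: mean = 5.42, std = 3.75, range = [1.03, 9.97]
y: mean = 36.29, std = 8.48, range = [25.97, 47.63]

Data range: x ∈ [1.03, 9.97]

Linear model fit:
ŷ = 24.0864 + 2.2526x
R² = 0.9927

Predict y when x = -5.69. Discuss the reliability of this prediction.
ŷ = 11.2691, but this is extrapolation (below the data range [1.03, 9.97]) and may be unreliable.

Prediction calculation:
ŷ = 24.0864 + 2.2526 × (-5.69)
ŷ = 11.2691

Reliability:
- Data range: x ∈ [1.03, 9.97]
- Prediction point: x = -5.69 is 6.72 units below the observed range → this is EXTRAPOLATION, not interpolation

Why that matters here:
- The standard error of prediction grows with (x − x̄)², and x = -5.69 is far from x̄ = 5.42
- The linear relationship may not hold outside the observed range

The R² = 0.9927 only validates the fit within [1.03, 9.97]; treat ŷ = 11.2691 with caution.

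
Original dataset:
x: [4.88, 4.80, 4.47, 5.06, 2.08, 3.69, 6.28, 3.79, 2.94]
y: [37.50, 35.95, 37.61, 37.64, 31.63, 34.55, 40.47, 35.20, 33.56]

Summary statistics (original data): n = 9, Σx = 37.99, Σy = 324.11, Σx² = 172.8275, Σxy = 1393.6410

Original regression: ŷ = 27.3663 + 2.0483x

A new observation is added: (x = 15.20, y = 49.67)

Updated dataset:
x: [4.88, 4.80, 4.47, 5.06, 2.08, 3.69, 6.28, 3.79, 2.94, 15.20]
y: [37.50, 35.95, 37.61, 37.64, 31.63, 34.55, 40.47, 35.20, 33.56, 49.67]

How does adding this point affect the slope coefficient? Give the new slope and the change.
The slope changes from 2.0483 to 1.3269 (change of -0.7214, or -35.2%).

x = 15.20 lies well outside the original x-range [2.08, 6.28] (x̄ ≈ 4.22), so this observation has high leverage and can move the slope substantially.

Step 1: Update the sums with the new point (n goes from 9 to 10)
Σx  = 37.99 + 15.20 = 53.19
Σy  = 324.11 + 49.67 = 373.78
Σx² = 172.8275 + 15.20² = 172.8275 + 231.0400 = 403.8675
Σxy = 1393.6410 + 15.20×49.67 = 1393.6410 + 754.9840 = 2148.6250

Step 2: Recompute the slope with b₁ = (nΣxy − ΣxΣy) / (nΣx² − (Σx)²)
Numerator   = 10×2148.6250 − 53.19×373.78 = 21486.2500 − 19881.3582 = 1604.8918
Denominator = 10×403.8675 − 53.19² = 4038.6750 − 2829.1761 = 1209.4989
b₁(new) = 1604.8918 / 1209.4989 = 1.3269

(Same formula on the original sums: (9×1393.6410 − 37.99×324.11) / (9×172.8275 − 37.99²) = 229.8301 / 112.2074 = 2.0483, matching the given fit.)

Step 3: Change in slope
Δβ₁ = 1.3269 − 2.0483 = -0.7214
Relative change = -0.7214 / 2.0483 × 100% = -35.2%
→ the slope decreases when the point is added.

A high-leverage point only changes the slope if it is off the original line; here y = 49.67 is below the original trend, so the slope decreases.
In practice: refit with and without it and report both if conclusions differ.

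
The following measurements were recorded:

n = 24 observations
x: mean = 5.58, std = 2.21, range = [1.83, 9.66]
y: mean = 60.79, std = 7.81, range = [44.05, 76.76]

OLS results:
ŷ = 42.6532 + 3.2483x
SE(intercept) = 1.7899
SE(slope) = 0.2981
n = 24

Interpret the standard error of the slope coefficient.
SE(slope) = 0.2981 measures the uncertainty in the estimated slope. The coefficient is estimated precisely (SE/|β̂₁| = 9.2%).

What SE measures:
- The standard error quantifies the sampling variability of the coefficient estimate
- It is the estimated standard deviation of β̂₁ across hypothetical repeated samples of the same size
- Smaller SE → more precise estimate

Relative precision:
- SE / |β̂₁| = 0.2981 / 3.2483 = 9.2%
- Rule of thumb (under 20%: precise; 20% to under 50%: moderately precise; 50% or more: imprecise) → precise

Rough 95% range (±2 SE): 3.2483 ± 0.5962 → (2.6521, 3.8445).

What drives SE(β̂₁): wider spread of x values → smaller SE; larger n (here n = 24) → smaller SE; more residual scatter → larger SE.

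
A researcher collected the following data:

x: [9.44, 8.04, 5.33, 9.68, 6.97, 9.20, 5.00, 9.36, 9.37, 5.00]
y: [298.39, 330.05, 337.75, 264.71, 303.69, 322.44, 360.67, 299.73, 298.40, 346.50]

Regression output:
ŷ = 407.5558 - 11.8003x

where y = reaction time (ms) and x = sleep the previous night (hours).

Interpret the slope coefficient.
An increase of one hour in sleep is associated with a 11.8003 ms decrease in predicted reaction time.

The slope coefficient β₁ = -11.8003 represents the marginal effect of sleep on reaction time.

Interpretation:
- Sleep up by 1 hour → predicted reaction time decreases by 11.8003 ms
- The effect is assumed constant over the observed range of x (linearity)

The intercept β₀ = 407.5558 is the predicted reaction time when sleep = 0; since the smallest observed x is 5.00, this is an extrapolation and mainly anchors the line.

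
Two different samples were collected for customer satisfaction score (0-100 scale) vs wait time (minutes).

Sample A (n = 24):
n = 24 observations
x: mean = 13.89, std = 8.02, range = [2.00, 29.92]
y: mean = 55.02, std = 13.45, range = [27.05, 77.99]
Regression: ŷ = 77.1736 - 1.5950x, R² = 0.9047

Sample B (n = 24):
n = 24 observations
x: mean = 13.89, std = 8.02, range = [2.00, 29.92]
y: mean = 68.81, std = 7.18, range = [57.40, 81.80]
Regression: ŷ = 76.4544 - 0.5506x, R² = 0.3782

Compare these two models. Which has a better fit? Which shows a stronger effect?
Model A has the better fit (R² = 0.9047 vs 0.3782). Model A shows the stronger effect (|β₁| = 1.5950 vs 0.5506).

Model Comparison:

Which explains more variance? (R²)
- Model A: R² = 0.9047 → 90.47% of variance in satisfaction score explained
- Model B: R² = 0.3782 → 37.82% of variance in satisfaction score explained
- 0.9047 > 0.3782 → Model A has the better fit

Which has the larger per-minute effect? (|β₁|)
- Model A: β₁ = -1.5950 → predicted satisfaction score falls 1.5950 points per additional minute of wait time
- Model B: β₁ = -0.5506 → predicted satisfaction score falls 0.5506 points per additional minute of wait time
- |-1.5950| > |-0.5506| → Model A shows the stronger marginal effect

Notes:
- The two samples could reflect different populations, time periods, or measurement quality.
- R² measures how tightly points cluster around the line; β₁ measures how steep the line is — they answer different questions.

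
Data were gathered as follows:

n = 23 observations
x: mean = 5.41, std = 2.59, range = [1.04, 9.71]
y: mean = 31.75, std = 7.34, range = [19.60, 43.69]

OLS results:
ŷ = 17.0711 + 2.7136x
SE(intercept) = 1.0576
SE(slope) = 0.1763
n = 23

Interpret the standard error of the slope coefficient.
SE(slope) = 0.1763 measures the uncertainty in the estimated slope. The coefficient is estimated precisely (SE/|β̂₁| = 6.5%).

SE(β̂₁) = s / √Sxx, where s is the residual standard deviation and Sxx = Σ(x − x̄)². It is the yardstick for how far β̂₁ = 2.7136 could plausibly be from the true slope.

Relative precision:
- SE / |β̂₁| = 0.1763 / 2.7136 = 6.5%
- Rule of thumb (under 20%: precise; 20% to under 50%: moderately precise; 50% or more: imprecise) → precise

Link to the t-test: t = β̂₁ / SE(β̂₁) = 2.7136 / 0.1763 = 15.3919, the statistic for H₀: β₁ = 0.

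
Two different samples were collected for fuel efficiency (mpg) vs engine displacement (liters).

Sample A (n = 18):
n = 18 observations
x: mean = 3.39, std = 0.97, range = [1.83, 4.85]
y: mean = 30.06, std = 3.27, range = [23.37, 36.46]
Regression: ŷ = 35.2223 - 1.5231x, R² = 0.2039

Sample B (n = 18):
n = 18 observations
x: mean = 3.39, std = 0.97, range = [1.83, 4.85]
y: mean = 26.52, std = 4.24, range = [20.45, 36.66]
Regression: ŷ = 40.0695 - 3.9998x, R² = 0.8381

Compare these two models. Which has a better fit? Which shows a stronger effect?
Model B has the better fit (R² = 0.8381 vs 0.2039). Model B shows the stronger effect (|β₁| = 3.9998 vs 1.5231).

Model Comparison:

Goodness of fit (R²):
- Model A: R² = 0.2039 → 20.39% of variance in fuel efficiency explained
- Model B: R² = 0.8381 → 83.81% of variance in fuel efficiency explained
- 0.8381 > 0.2039 → Model B has the better fit

Strength of effect — compare |β₁|:
- Model A: β₁ = -1.5231 → predicted fuel efficiency falls 1.5231 mpg per additional liter of engine displacement
- Model B: β₁ = -3.9998 → predicted fuel efficiency falls 3.9998 mpg per additional liter of engine displacement
- |-1.5231| < |-3.9998| → Model B shows the stronger marginal effect

Notes:
- A steeper slope doesn't make a better model if the scatter around the line is large.
- A better fit (higher R²) doesn't necessarily mean a more important relationship.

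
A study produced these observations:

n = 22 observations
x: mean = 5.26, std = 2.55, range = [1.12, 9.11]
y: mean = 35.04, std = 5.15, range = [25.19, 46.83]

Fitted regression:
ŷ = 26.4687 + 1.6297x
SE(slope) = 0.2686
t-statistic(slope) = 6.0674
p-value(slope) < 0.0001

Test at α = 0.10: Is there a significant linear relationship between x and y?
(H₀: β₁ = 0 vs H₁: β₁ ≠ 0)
p-value < 0.0001 < α = 0.10, so we reject H₀. The relationship is significant.

Hypothesis test for the slope coefficient:

H₀: β₁ = 0 (no linear relationship)
H₁: β₁ ≠ 0 (linear relationship exists)

Test statistic: t = β̂₁ / SE(β̂₁) = 1.6297 / 0.2686 = 6.0674

The p-value (<0.0001) is the probability, under H₀, of a t-statistic at least as extreme as |t| = 6.0674 (two-sided, df = n − 2 = 20).

Decision rule: reject H₀ if p-value < α.
p-value < 0.0001 < α = 0.10 → reject H₀.

At α = 0.10 the data do provide convincing evidence of a nonzero slope.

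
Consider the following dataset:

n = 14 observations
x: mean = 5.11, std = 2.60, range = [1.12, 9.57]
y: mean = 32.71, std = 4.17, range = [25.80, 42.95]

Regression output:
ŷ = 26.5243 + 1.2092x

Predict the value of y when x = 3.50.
ŷ = 30.7565

Plug x = 3.50 into the fitted line:

ŷ = 26.5243 + 1.2092 × 3.50
ŷ = 26.5243 + 4.2322
ŷ = 30.7565

This is a point prediction; actual observations scatter around it by roughly the residual standard deviation.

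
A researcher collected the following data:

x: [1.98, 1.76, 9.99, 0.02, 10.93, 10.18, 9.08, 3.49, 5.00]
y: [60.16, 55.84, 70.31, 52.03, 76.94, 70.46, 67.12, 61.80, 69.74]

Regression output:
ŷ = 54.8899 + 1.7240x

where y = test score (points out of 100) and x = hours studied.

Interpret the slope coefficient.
An increase of one hour in study time is associated with a 1.7240 points increase in predicted test score.

The slope β₁ = 1.7240 gives the rate at which the fitted test score changes with study time.

Interpretation:
- Study time up by 1 hour → predicted test score increases by 1.7240 points
- The effect is assumed constant over the observed range of x (linearity)

The intercept β₀ = 54.8899 is the predicted test score when study time = 0.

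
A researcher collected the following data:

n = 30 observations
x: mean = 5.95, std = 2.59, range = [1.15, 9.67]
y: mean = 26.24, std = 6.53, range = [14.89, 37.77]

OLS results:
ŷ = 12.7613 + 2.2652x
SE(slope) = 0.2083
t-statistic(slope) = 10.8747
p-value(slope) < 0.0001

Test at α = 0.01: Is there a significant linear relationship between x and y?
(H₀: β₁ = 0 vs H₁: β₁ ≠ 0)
p-value < 0.0001 < α = 0.01, so we reject H₀. The relationship is significant.

Hypothesis test for the slope coefficient:

H₀: β₁ = 0 (no linear relationship)
H₁: β₁ ≠ 0 (linear relationship exists)

Test statistic: t = β̂₁ / SE(β̂₁) = 2.2652 / 0.2083 = 10.8747

The p-value (<0.0001) is the probability, under H₀, of a t-statistic at least as extreme as |t| = 10.8747 (two-sided, df = n − 2 = 28).

Decision rule: reject H₀ if p-value < α.
p-value < 0.0001 < α = 0.01 → reject H₀.

There is sufficient evidence at the 1% significance level to conclude that a linear relationship exists between x and y.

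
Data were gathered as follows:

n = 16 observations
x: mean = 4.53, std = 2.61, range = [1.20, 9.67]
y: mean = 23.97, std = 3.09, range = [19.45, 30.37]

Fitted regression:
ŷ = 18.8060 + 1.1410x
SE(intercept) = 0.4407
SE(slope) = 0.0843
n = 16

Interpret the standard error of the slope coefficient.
The slope 1.1410 is pinned down to within about ±0.0843 (one SE) by these data — relative uncertainty 7.4%, i.e. precise.

SE(β̂₁) = s / √Sxx, where s is the residual standard deviation and Sxx = Σ(x − x̄)². It is the yardstick for how far β̂₁ = 1.1410 could plausibly be from the true slope.

Relative precision:
- SE / |β̂₁| = 0.0843 / 1.1410 = 7.4%
- Rule of thumb (under 20%: precise; 20% to under 50%: moderately precise; 50% or more: imprecise) → precise

Link to interval estimation: a confidence interval for β₁ is β̂₁ ± t* × 0.0843, so SE sets the half-width per unit of t*.

What drives SE(β̂₁): wider spread of x values → smaller SE; more residual scatter → larger SE.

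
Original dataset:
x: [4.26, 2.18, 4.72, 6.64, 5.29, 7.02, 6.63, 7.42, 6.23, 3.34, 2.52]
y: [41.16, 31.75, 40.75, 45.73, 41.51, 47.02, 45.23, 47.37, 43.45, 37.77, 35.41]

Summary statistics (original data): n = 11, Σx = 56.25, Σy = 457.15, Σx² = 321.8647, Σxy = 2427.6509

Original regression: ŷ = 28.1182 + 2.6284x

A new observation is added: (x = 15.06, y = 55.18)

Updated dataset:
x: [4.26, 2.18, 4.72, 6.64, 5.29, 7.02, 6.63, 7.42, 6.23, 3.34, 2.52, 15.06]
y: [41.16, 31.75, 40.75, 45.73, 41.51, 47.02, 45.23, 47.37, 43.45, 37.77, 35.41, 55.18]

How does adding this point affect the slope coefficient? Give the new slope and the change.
New slope β₁ = 1.7144 versus 2.6284 before: a change of -0.9140 (-34.8%).

x = 15.06 lies well outside the original x-range [2.18, 7.42] (x̄ ≈ 5.11), so this observation has high leverage and can move the slope substantially.

Step 1: Update the sums with the new point (n goes from 11 to 12)
Σx  = 56.25 + 15.06 = 71.31
Σy  = 457.15 + 55.18 = 512.33
Σx² = 321.8647 + 15.06² = 321.8647 + 226.8036 = 548.6683
Σxy = 2427.6509 + 15.06×55.18 = 2427.6509 + 831.0108 = 3258.6617

Step 2: Recompute the slope with b₁ = (nΣxy − ΣxΣy) / (nΣx² − (Σx)²)
Numerator   = 12×3258.6617 − 71.31×512.33 = 39103.9404 − 36534.2523 = 2569.6881
Denominator = 12×548.6683 − 71.31² = 6584.0196 − 5085.1161 = 1498.9035
b₁(new) = 2569.6881 / 1498.9035 = 1.7144

(Same formula on the original sums: (11×2427.6509 − 56.25×457.15) / (11×321.8647 − 56.25²) = 989.4724 / 376.4492 = 2.6284, matching the given fit.)

Step 3: Change in slope
Δβ₁ = 1.7144 − 2.6284 = -0.9140
Relative change = -0.9140 / 2.6284 × 100% = -34.8%
→ the slope decreases when the point is added.

A high-leverage point only changes the slope if it is off the original line; here y = 55.18 is below the original trend, so the slope decreases.
In practice: check such a point for data-entry or measurement error; investigate whether it comes from the same population as the rest of the sample.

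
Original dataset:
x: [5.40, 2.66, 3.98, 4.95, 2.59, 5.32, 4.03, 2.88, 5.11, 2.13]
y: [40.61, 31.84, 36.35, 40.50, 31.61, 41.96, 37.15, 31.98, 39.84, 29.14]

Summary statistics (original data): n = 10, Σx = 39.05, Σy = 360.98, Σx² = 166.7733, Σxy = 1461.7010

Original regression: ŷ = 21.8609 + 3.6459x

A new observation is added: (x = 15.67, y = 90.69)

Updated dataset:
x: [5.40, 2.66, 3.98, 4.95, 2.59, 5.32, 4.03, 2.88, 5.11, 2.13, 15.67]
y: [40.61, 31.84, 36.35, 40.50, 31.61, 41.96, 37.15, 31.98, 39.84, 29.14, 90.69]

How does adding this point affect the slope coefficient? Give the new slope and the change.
The slope changes from 3.6459 to 4.5388 (change of +0.8929, or +24.5%).

The new point has HIGH LEVERAGE: x = 15.67 is far from the original mean x̄ = 39.05/10 ≈ 3.91 (original range [2.13, 5.40]).

Step 1: Update the sums with the new point (n goes from 10 to 11)
Σx  = 39.05 + 15.67 = 54.72
Σy  = 360.98 + 90.69 = 451.67
Σx² = 166.7733 + 15.67² = 166.7733 + 245.5489 = 412.3222
Σxy = 1461.7010 + 15.67×90.69 = 1461.7010 + 1421.1123 = 2882.8133

Step 2: Recompute the slope with b₁ = (nΣxy − ΣxΣy) / (nΣx² − (Σx)²)
Numerator   = 11×2882.8133 − 54.72×451.67 = 31710.9463 − 24715.3824 = 6995.5639
Denominator = 11×412.3222 − 54.72² = 4535.5442 − 2994.2784 = 1541.2658
b₁(new) = 6995.5639 / 1541.2658 = 4.5388

(Same formula on the original sums: (10×1461.7010 − 39.05×360.98) / (10×166.7733 − 39.05²) = 520.7410 / 142.8305 = 3.6459, matching the given fit.)

Step 3: Change in slope
Δβ₁ = 4.5388 − 3.6459 = +0.8929
Relative change = +0.8929 / 3.6459 × 100% = +24.5%
→ the slope increases when the point is added.

Because the point sits above the extension of the original line at a high-leverage x, it tilts the fit up.
In practice: examine leverage (hᵢ) and Cook's distance rather than deleting it automatically.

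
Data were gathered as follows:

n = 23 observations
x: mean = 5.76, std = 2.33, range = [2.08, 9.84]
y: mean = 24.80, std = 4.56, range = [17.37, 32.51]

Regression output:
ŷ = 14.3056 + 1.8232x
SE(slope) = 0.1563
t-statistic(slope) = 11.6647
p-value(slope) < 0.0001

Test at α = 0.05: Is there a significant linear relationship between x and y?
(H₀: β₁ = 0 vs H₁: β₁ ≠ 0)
p-value < 0.0001 < α = 0.05, so we reject H₀. The relationship is significant.

Hypothesis test for the slope coefficient:

H₀: β₁ = 0 (no linear relationship)
H₁: β₁ ≠ 0 (linear relationship exists)

Test statistic: t = β̂₁ / SE(β̂₁) = 1.8232 / 0.1563 = 11.6647

p < 0.0001: how often a slope estimate this far from 0 (in SE units) would arise by chance if β₁ were truly 0.

Decision rule: reject H₀ if p-value < α.
p-value < 0.0001 < α = 0.05 → reject H₀.

Conclusion: the linear association between x and y is significant at the 5% level.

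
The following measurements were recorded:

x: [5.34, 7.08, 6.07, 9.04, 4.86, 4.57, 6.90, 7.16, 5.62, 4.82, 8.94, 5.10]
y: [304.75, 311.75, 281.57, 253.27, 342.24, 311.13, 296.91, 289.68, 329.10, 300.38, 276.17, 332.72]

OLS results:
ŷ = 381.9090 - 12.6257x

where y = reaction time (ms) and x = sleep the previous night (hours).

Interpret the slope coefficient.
An increase of one hour in sleep is associated with a 12.6257 ms decrease in predicted reaction time.

β₁ = -12.6257 is the change in predicted reaction time (ms) per additional hour of sleep.

Interpretation:
- Sleep up by 1 hour → predicted reaction time decreases by 12.6257 ms
- This is a linear approximation: the same per-unit change is assumed across the whole observed x range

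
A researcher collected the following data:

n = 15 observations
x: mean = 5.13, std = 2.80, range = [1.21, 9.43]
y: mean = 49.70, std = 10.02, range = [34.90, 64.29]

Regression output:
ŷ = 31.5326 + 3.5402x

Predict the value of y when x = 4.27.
ŷ = 46.6493

To predict y for x = 4.27, substitute into the regression equation:

ŷ = 31.5326 + 3.5402 × 4.27
ŷ = 31.5326 + 15.1167
ŷ = 46.6493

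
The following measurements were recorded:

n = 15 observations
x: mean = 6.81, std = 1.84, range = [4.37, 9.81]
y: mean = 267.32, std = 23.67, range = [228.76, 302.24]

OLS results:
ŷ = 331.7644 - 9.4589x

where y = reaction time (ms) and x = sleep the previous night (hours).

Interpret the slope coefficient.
An increase of one hour in sleep is associated with a 9.4589 ms decrease in predicted reaction time.

The slope coefficient β₁ = -9.4589 represents the marginal effect of sleep on reaction time.

Interpretation:
- Sleep up by 1 hour → predicted reaction time decreases by 9.4589 ms
- The effect is assumed constant over the observed range of x (linearity)
- The slope describes association in these data, not necessarily a causal effect

The intercept β₀ = 331.7644 is the predicted reaction time when sleep = 0; since the smallest observed x is 4.37, this is an extrapolation and mainly anchors the line.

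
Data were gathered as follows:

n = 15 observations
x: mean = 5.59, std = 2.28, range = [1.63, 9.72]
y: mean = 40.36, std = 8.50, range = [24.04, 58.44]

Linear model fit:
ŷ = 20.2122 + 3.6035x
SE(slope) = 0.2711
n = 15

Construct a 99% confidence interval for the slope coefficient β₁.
The 99% CI for β₁ is (2.7869, 4.4201)

Confidence interval for the slope:

The 99% CI for β₁ is: β̂₁ ± t*(α/2, n-2) × SE(β̂₁)

Step 1: Find critical t-value
- Confidence level = 0.99
- Degrees of freedom = n - 2 = 15 - 2 = 13
- t*(α/2, 13) = 3.0123

Step 2: Calculate margin of error
Margin = 3.0123 × 0.2711 = 0.8166

Step 3: Construct interval
CI = 3.6035 ± 0.8166
CI = (2.7869, 4.4201)

Interpretation: We are 99% confident that the true slope β₁ lies between 2.7869 and 4.4201.
Since 0 is outside the interval, a two-sided test at α = 0.01 would reject H₀: β₁ = 0.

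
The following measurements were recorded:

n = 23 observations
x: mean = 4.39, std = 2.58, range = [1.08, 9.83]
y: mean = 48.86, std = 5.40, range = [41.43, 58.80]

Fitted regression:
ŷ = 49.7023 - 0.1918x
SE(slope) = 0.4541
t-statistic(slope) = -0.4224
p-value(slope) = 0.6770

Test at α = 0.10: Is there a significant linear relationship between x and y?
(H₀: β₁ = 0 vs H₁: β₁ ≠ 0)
p-value = 0.6770 ≥ α = 0.10, so we fail to reject H₀. The relationship is not significant.

Hypothesis test for the slope coefficient:

H₀: β₁ = 0 (no linear relationship)
H₁: β₁ ≠ 0 (linear relationship exists)

Test statistic: t = β̂₁ / SE(β̂₁) = -0.1918 / 0.4541 = -0.4224

The p-value (0.6770) is the probability, under H₀, of a t-statistic at least as extreme as |t| = 0.4224 (two-sided, df = n − 2 = 21).

Decision rule: reject H₀ if p-value < α.
p-value = 0.6770 ≥ α = 0.10 → fail to reject H₀.

There is not sufficient evidence at the 10% significance level to conclude that a linear relationship exists between x and y.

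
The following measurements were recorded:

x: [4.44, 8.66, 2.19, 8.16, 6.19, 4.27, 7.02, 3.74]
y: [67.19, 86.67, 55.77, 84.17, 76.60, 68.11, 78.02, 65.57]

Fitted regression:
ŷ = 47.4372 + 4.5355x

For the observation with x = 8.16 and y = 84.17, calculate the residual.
Residual = -0.2769

The residual is the difference between the actual value and the predicted value:

Residual = y - ŷ

Step 1: Calculate predicted value
ŷ = 47.4372 + 4.5355 × 8.16
ŷ = 84.4469

Step 2: Calculate residual
Residual = 84.17 - 84.4469
Residual = -0.2769

Interpretation: the model overestimates the actual value by 0.2769 at this point (negative residual → observation lies below the fitted line).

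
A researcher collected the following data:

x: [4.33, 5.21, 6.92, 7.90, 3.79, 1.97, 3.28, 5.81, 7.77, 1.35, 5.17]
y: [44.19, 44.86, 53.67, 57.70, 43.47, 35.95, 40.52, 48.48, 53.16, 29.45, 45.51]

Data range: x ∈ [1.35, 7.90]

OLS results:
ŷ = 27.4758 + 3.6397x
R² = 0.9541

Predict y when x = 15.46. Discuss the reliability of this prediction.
ŷ = 83.7456, but this is extrapolation (above the data range [1.35, 7.90]) and may be unreliable.

Prediction calculation:
ŷ = 27.4758 + 3.6397 × 15.46
ŷ = 83.7456

Reliability:
- Data range: x ∈ [1.35, 7.90]
- Prediction point: x = 15.46 is 7.56 units above the observed range → this is EXTRAPOLATION, not interpolation

Why that matters here:
- The standard error of prediction grows with (x − x̄)², and x = 15.46 is far from x̄ = 4.86
- R² describes fit only over the sampled x values; it says nothing about behaviour beyond them

The R² = 0.9541 only validates the fit within [1.35, 7.90]; treat ŷ = 83.7456 with caution.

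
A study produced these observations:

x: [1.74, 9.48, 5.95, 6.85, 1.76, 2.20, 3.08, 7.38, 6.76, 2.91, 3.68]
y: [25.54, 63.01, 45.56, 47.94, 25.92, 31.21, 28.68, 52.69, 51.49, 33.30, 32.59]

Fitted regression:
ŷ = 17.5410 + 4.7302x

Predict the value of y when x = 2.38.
ŷ = 28.7989

x = 2.38 lies inside the observed range [1.74, 9.48], so the fitted equation applies directly:

ŷ = 17.5410 + 4.7302 × 2.38
ŷ = 17.5410 + 11.2579
ŷ = 28.7989

This is the fitted mean response at that x — an individual observation would come with a wider prediction interval.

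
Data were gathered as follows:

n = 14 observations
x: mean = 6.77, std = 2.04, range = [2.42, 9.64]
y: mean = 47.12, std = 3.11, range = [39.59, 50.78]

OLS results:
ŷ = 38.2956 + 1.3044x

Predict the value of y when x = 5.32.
ŷ = 45.2350

To predict y for x = 5.32, substitute into the regression equation:

ŷ = 38.2956 + 1.3044 × 5.32
ŷ = 38.2956 + 6.9394
ŷ = 45.2350

This is a point prediction; actual observations scatter around it by roughly the residual standard deviation.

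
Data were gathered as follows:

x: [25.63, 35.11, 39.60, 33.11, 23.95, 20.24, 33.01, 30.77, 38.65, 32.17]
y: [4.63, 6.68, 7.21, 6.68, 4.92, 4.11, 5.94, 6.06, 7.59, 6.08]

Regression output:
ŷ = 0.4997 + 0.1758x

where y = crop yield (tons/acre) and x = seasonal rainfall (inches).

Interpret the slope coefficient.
An increase of one inch in rainfall is associated with a 0.1758 tons/acre increase in predicted crop yield.

β₁ = 0.1758 is the change in predicted crop yield (tons/acre) per additional inch of rainfall.

Interpretation:
- Rainfall up by 1 inch → predicted crop yield increases by 0.1758 tons/acre
- The effect is assumed constant over the observed range of x (linearity)
- The sign (+) gives the direction; the magnitude 0.1758 gives the size of the effect per inch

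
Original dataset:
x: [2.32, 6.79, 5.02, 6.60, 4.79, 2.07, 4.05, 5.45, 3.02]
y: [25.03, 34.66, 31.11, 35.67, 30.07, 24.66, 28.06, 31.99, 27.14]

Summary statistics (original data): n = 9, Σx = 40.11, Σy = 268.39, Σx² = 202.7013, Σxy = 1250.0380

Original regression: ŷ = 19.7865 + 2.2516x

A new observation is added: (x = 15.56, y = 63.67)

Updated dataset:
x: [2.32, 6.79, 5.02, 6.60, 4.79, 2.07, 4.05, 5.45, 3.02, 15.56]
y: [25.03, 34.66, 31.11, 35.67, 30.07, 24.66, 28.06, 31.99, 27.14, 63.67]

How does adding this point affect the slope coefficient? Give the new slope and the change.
New slope β₁ = 2.9071 versus 2.2516 before: a change of +0.6555 (+29.1%).

x = 15.56 lies well outside the original x-range [2.07, 6.79] (x̄ ≈ 4.46), so this observation has high leverage and can move the slope substantially.

Step 1: Update the sums with the new point (n goes from 9 to 10)
Σx  = 40.11 + 15.56 = 55.67
Σy  = 268.39 + 63.67 = 332.06
Σx² = 202.7013 + 15.56² = 202.7013 + 242.1136 = 444.8149
Σxy = 1250.0380 + 15.56×63.67 = 1250.0380 + 990.7052 = 2240.7432

Step 2: Recompute the slope with b₁ = (nΣxy − ΣxΣy) / (nΣx² − (Σx)²)
Numerator   = 10×2240.7432 − 55.67×332.06 = 22407.4320 − 18485.7802 = 3921.6518
Denominator = 10×444.8149 − 55.67² = 4448.1490 − 3099.1489 = 1349.0001
b₁(new) = 3921.6518 / 1349.0001 = 2.9071

(Same formula on the original sums: (9×1250.0380 − 40.11×268.39) / (9×202.7013 − 40.11²) = 485.2191 / 215.4996 = 2.2516, matching the given fit.)

Step 3: Change in slope
Δβ₁ = 2.9071 − 2.2516 = +0.6555
Relative change = +0.6555 / 2.2516 × 100% = +29.1%
→ the slope increases when the point is added.

Because the point sits above the extension of the original line at a high-leverage x, it tilts the fit up.
In practice: refit with and without it and report both if conclusions differ; check such a point for data-entry or measurement error.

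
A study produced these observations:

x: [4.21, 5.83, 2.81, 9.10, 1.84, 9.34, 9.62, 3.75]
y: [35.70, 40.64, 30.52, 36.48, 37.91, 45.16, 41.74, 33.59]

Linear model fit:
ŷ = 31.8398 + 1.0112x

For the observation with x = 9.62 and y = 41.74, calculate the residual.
Residual = 0.1725

The residual is the difference between the actual value and the predicted value:

Residual = y - ŷ

Step 1: Calculate predicted value
ŷ = 31.8398 + 1.0112 × 9.62
ŷ = 41.5675

Step 2: Calculate residual
Residual = 41.74 - 41.5675
Residual = 0.1725

Interpretation: the model underestimates the actual value by 0.1725 at this point (positive residual → observation lies above the fitted line).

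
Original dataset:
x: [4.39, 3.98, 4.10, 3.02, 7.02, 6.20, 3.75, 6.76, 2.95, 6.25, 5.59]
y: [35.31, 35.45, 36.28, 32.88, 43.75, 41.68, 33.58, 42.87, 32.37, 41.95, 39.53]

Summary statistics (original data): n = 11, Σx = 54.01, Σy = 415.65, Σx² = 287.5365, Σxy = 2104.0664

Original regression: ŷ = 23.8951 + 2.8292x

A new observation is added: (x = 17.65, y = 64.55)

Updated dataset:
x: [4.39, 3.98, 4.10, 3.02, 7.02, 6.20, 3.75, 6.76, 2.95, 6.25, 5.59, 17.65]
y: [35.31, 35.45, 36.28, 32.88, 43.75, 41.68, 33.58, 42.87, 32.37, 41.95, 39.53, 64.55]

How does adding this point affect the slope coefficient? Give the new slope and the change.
The slope changes from 2.8292 to 2.1959 (change of -0.6333, or -22.4%).

x = 17.65 lies well outside the original x-range [2.95, 7.02] (x̄ ≈ 4.91), so this observation has high leverage and can move the slope substantially.

Step 1: Update the sums with the new point (n goes from 11 to 12)
Σx  = 54.01 + 17.65 = 71.66
Σy  = 415.65 + 64.55 = 480.20
Σx² = 287.5365 + 17.65² = 287.5365 + 311.5225 = 599.0590
Σxy = 2104.0664 + 17.65×64.55 = 2104.0664 + 1139.3075 = 3243.3739

Step 2: Recompute the slope with b₁ = (nΣxy − ΣxΣy) / (nΣx² − (Σx)²)
Numerator   = 12×3243.3739 − 71.66×480.20 = 38920.4868 − 34411.1320 = 4509.3548
Denominator = 12×599.0590 − 71.66² = 7188.7080 − 5135.1556 = 2053.5524
b₁(new) = 4509.3548 / 2053.5524 = 2.1959

(Same formula on the original sums: (11×2104.0664 − 54.01×415.65) / (11×287.5365 − 54.01²) = 695.4739 / 245.8214 = 2.8292, matching the given fit.)

Step 3: Change in slope
Δβ₁ = 2.1959 − 2.8292 = -0.6333
Relative change = -0.6333 / 2.8292 × 100% = -22.4%
→ the slope decreases when the point is added.

Because the point sits below the extension of the original line at a high-leverage x, it tilts the fit down.
In practice: check such a point for data-entry or measurement error.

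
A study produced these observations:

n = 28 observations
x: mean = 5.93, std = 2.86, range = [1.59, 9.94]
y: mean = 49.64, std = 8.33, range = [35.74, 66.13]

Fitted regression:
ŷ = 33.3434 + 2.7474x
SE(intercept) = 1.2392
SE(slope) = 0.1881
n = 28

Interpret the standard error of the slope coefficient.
SE(β̂₁) = 0.1881 is the estimated standard deviation of the slope estimate across repeated samples; relative to β̂₁ = 2.7474 that is 6.8%, a precise estimate.

What SE measures:
- The standard error quantifies the sampling variability of the coefficient estimate
- It is the estimated standard deviation of β̂₁ across hypothetical repeated samples of the same size
- Smaller SE → more precise estimate

Relative precision:
- SE / |β̂₁| = 0.1881 / 2.7474 = 6.8%
- Rule of thumb (under 20%: precise; 20% to under 50%: moderately precise; 50% or more: imprecise) → precise

Link to the t-test: t = β̂₁ / SE(β̂₁) = 2.7474 / 0.1881 = 14.6061, the statistic for H₀: β₁ = 0.

What drives SE(β̂₁): larger n (here n = 28) → smaller SE.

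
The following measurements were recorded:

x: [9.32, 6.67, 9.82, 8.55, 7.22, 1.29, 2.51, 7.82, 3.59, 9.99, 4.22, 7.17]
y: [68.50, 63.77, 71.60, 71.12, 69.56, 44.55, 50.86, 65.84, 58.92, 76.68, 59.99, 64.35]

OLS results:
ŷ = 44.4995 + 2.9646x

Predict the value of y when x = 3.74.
ŷ = 55.5871

To predict y for x = 3.74, substitute into the regression equation:

ŷ = 44.4995 + 2.9646 × 3.74
ŷ = 44.4995 + 11.0876
ŷ = 55.5871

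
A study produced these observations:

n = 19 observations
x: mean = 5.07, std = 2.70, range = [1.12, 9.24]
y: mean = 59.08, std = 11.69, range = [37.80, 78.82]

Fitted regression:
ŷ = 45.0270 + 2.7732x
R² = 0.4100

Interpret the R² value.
About 41.00% of the variability in y is accounted for by the regression on x (R² = 0.4100) — a moderate linear fit.

R² (coefficient of determination) measures the proportion of variance in y explained by the regression model.

Here R² = 0.4100:
- Explained: 41.00% of the variation in y
- Unexplained (residual): 100% − 41.00% = 59.00%
- Rule of thumb (below 0.3 weak; 0.3 to below 0.7 moderate; 0.7 and above strong) → moderate

Equivalently, for simple linear regression R² = r², so |r| = √0.4100 ≈ 0.6403.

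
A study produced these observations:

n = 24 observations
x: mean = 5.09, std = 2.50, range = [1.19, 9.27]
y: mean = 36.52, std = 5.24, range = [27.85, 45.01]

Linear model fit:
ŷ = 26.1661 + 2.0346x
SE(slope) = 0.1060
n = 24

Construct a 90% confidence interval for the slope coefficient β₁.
The 90% CI for β₁ is (1.8526, 2.2166)

Confidence interval for the slope:

The 90% CI for β₁ is: β̂₁ ± t*(α/2, n-2) × SE(β̂₁)

Step 1: Find critical t-value
- Confidence level = 0.9
- Degrees of freedom = n - 2 = 24 - 2 = 22
- t*(α/2, 22) = 1.7171

Step 2: Calculate margin of error
Margin = 1.7171 × 0.1060 = 0.1820

Step 3: Construct interval
CI = 2.0346 ± 0.1820
CI = (1.8526, 2.2166)

Interpretation: We are 90% confident that the true slope β₁ lies between 1.8526 and 2.2166.
Since 0 is outside the interval, a two-sided test at α = 0.10 would reject H₀: β₁ = 0.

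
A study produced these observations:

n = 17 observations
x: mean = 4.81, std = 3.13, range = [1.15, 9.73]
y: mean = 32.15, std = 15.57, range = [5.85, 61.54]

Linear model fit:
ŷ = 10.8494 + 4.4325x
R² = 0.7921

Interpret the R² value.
About 79.21% of the variability in y is accounted for by the regression on x (R² = 0.7921) — a strong linear fit.

The coefficient of determination R² is the fraction of the total variation in y that the fitted line accounts for.

Here R² = 0.7921:
- Explained: 79.21% of the variation in y
- Unexplained (residual): 100% − 79.21% = 20.79%
- Rule of thumb (below 0.3 weak; 0.3 to below 0.7 moderate; 0.7 and above strong) → strong

Note: R² says nothing about causation, and a high R² does not by itself mean the linear form is appropriate — check the residuals.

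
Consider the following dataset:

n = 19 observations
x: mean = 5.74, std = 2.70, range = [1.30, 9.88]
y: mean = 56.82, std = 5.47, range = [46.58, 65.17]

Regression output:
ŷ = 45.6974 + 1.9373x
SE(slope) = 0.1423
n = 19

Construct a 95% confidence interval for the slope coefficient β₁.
The 95% CI for β₁ is (1.6371, 2.2375)

Confidence interval for the slope:

The 95% CI for β₁ is: β̂₁ ± t*(α/2, n-2) × SE(β̂₁)

Step 1: Find critical t-value
- Confidence level = 0.95
- Degrees of freedom = n - 2 = 19 - 2 = 17
- t*(α/2, 17) = 2.1098

Step 2: Calculate margin of error
Margin = 2.1098 × 0.1423 = 0.3002

Step 3: Construct interval
CI = 1.9373 ± 0.3002
CI = (1.6371, 2.2375)

Interpretation: each one-unit increase in x is associated with a change in mean y of between 1.6371 and 2.2375, with 95% confidence.
The interval does not include 0, suggesting a significant linear relationship.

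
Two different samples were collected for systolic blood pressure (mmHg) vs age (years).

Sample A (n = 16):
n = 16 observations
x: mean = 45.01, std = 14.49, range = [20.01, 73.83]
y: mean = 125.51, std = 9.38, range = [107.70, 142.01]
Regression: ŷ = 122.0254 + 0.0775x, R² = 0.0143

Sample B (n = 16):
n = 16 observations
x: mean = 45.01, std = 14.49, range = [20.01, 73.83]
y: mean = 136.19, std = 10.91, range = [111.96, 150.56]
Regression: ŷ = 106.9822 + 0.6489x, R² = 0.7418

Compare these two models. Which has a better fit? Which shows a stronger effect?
Model B has the better fit (R² = 0.7418 vs 0.0143). Model B shows the stronger effect (|β₁| = 0.6489 vs 0.0775).

Model Comparison:

Fit — compare R²:
- Model A: R² = 0.0143 → 1.43% of variance in blood pressure explained
- Model B: R² = 0.7418 → 74.18% of variance in blood pressure explained
- 0.7418 > 0.0143 → Model B has the better fit

Effect size (slope magnitude):
- Model A: β₁ = 0.0775 → predicted blood pressure rises 0.0775 mmHg per additional year of age
- Model B: β₁ = 0.6489 → predicted blood pressure rises 0.6489 mmHg per additional year of age
- |0.0775| < |0.6489| → Model B shows the stronger marginal effect

Note: A steeper slope doesn't make a better model if the scatter around the line is large.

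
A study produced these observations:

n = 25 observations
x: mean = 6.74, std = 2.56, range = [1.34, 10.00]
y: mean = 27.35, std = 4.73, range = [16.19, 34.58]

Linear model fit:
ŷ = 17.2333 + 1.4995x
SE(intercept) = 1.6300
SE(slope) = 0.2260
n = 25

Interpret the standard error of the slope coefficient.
SE(slope) = 0.2260 measures the uncertainty in the estimated slope. The coefficient is estimated precisely (SE/|β̂₁| = 15.1%).

SE(β̂₁) = 0.2260 says: if we drew many samples of n = 25 from the same population and refit each time, the fitted slopes would scatter with a standard deviation of roughly 0.2260 around the true β₁.

Relative precision:
- SE / |β̂₁| = 0.2260 / 1.4995 = 15.1%
- Rule of thumb (under 20%: precise; 20% to under 50%: moderately precise; 50% or more: imprecise) → precise

Link to the t-test: t = β̂₁ / SE(β̂₁) = 1.4995 / 0.2260 = 6.6350, the statistic for H₀: β₁ = 0.

What drives SE(β̂₁): more residual scatter → larger SE; wider spread of x values → smaller SE; larger n (here n = 25) → smaller SE.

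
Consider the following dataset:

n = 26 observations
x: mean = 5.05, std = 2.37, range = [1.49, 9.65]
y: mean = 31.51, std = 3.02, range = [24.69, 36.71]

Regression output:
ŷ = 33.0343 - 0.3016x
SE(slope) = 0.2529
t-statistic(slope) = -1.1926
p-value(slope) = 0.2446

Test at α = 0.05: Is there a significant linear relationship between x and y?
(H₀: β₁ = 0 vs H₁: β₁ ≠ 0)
Since p-value = 0.2446 ≥ α = 0.05, fail to reject H₀ — the slope is not significantly different from 0.

Hypothesis test for the slope coefficient:

H₀: β₁ = 0 (no linear relationship)
H₁: β₁ ≠ 0 (linear relationship exists)

Test statistic: t = β̂₁ / SE(β̂₁) = -0.3016 / 0.2529 = -1.1926

The p-value (0.2446) is the probability, under H₀, of a t-statistic at least as extreme as |t| = 1.1926 (two-sided, df = n − 2 = 24).

Decision rule: reject H₀ if p-value < α.
p-value = 0.2446 ≥ α = 0.05 → fail to reject H₀.

At α = 0.05 the data do not provide convincing evidence of a nonzero slope.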